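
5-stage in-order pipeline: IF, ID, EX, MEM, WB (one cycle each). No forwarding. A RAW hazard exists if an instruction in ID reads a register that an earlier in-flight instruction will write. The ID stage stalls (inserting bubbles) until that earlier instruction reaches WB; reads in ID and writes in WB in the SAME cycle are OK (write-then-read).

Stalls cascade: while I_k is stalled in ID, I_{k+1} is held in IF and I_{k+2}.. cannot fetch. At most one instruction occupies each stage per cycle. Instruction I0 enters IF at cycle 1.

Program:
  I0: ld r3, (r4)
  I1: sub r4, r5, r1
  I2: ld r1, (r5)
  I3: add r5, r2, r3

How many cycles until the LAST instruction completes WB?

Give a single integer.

Answer: 8

Derivation:
I0 ld r3 <- r4: IF@1 ID@2 stall=0 (-) EX@3 MEM@4 WB@5
I1 sub r4 <- r5,r1: IF@2 ID@3 stall=0 (-) EX@4 MEM@5 WB@6
I2 ld r1 <- r5: IF@3 ID@4 stall=0 (-) EX@5 MEM@6 WB@7
I3 add r5 <- r2,r3: IF@4 ID@5 stall=0 (-) EX@6 MEM@7 WB@8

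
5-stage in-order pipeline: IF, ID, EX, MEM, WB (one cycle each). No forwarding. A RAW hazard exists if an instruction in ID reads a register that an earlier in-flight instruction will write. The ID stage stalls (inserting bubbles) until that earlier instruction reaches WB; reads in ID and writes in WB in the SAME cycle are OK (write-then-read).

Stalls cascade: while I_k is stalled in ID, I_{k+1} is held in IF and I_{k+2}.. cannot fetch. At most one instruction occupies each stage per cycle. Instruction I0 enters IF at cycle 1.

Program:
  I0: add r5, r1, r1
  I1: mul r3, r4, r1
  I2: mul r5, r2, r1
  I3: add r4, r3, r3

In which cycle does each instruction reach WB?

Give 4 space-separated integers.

Answer: 5 6 7 9

Derivation:
I0 add r5 <- r1,r1: IF@1 ID@2 stall=0 (-) EX@3 MEM@4 WB@5
I1 mul r3 <- r4,r1: IF@2 ID@3 stall=0 (-) EX@4 MEM@5 WB@6
I2 mul r5 <- r2,r1: IF@3 ID@4 stall=0 (-) EX@5 MEM@6 WB@7
I3 add r4 <- r3,r3: IF@4 ID@5 stall=1 (RAW on I1.r3 (WB@6)) EX@7 MEM@8 WB@9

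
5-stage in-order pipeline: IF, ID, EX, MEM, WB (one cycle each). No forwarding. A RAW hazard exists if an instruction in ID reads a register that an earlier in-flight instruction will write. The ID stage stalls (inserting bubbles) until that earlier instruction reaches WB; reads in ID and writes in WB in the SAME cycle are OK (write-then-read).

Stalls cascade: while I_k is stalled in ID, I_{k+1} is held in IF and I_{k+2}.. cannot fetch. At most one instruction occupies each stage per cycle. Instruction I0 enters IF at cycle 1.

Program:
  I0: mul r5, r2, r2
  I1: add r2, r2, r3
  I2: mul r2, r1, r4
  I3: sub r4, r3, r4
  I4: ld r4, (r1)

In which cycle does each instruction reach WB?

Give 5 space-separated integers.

I0 mul r5 <- r2,r2: IF@1 ID@2 stall=0 (-) EX@3 MEM@4 WB@5
I1 add r2 <- r2,r3: IF@2 ID@3 stall=0 (-) EX@4 MEM@5 WB@6
I2 mul r2 <- r1,r4: IF@3 ID@4 stall=0 (-) EX@5 MEM@6 WB@7
I3 sub r4 <- r3,r4: IF@4 ID@5 stall=0 (-) EX@6 MEM@7 WB@8
I4 ld r4 <- r1: IF@5 ID@6 stall=0 (-) EX@7 MEM@8 WB@9

Answer: 5 6 7 8 9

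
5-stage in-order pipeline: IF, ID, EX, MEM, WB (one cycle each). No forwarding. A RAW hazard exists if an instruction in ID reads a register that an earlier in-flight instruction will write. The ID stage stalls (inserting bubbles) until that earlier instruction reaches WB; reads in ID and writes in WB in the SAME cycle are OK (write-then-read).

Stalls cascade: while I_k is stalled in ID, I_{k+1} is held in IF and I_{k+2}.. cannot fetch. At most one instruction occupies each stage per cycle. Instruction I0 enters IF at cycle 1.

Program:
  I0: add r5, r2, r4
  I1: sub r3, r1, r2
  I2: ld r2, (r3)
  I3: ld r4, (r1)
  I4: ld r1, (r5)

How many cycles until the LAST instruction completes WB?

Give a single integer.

Answer: 11

Derivation:
I0 add r5 <- r2,r4: IF@1 ID@2 stall=0 (-) EX@3 MEM@4 WB@5
I1 sub r3 <- r1,r2: IF@2 ID@3 stall=0 (-) EX@4 MEM@5 WB@6
I2 ld r2 <- r3: IF@3 ID@4 stall=2 (RAW on I1.r3 (WB@6)) EX@7 MEM@8 WB@9
I3 ld r4 <- r1: IF@4 ID@7 stall=0 (-) EX@8 MEM@9 WB@10
I4 ld r1 <- r5: IF@7 ID@8 stall=0 (-) EX@9 MEM@10 WB@11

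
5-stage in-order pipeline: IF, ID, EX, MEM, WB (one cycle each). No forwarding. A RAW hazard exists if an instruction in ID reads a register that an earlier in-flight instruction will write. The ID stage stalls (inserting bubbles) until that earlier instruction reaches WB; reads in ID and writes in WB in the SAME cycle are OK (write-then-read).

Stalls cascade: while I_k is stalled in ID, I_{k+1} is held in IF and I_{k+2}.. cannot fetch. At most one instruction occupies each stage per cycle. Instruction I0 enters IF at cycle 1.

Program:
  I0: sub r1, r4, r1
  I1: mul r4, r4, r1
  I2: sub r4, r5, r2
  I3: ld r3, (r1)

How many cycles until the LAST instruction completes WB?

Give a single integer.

I0 sub r1 <- r4,r1: IF@1 ID@2 stall=0 (-) EX@3 MEM@4 WB@5
I1 mul r4 <- r4,r1: IF@2 ID@3 stall=2 (RAW on I0.r1 (WB@5)) EX@6 MEM@7 WB@8
I2 sub r4 <- r5,r2: IF@3 ID@6 stall=0 (-) EX@7 MEM@8 WB@9
I3 ld r3 <- r1: IF@6 ID@7 stall=0 (-) EX@8 MEM@9 WB@10

Answer: 10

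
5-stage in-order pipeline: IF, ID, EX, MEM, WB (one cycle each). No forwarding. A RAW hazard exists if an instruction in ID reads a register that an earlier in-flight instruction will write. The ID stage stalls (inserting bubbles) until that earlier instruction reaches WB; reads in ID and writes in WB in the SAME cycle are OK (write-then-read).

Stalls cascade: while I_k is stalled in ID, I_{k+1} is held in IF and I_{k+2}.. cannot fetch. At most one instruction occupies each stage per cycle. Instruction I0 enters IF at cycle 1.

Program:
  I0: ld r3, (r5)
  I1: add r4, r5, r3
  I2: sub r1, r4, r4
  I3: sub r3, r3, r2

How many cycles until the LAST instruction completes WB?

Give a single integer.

I0 ld r3 <- r5: IF@1 ID@2 stall=0 (-) EX@3 MEM@4 WB@5
I1 add r4 <- r5,r3: IF@2 ID@3 stall=2 (RAW on I0.r3 (WB@5)) EX@6 MEM@7 WB@8
I2 sub r1 <- r4,r4: IF@3 ID@6 stall=2 (RAW on I1.r4 (WB@8)) EX@9 MEM@10 WB@11
I3 sub r3 <- r3,r2: IF@6 ID@9 stall=0 (-) EX@10 MEM@11 WB@12

Answer: 12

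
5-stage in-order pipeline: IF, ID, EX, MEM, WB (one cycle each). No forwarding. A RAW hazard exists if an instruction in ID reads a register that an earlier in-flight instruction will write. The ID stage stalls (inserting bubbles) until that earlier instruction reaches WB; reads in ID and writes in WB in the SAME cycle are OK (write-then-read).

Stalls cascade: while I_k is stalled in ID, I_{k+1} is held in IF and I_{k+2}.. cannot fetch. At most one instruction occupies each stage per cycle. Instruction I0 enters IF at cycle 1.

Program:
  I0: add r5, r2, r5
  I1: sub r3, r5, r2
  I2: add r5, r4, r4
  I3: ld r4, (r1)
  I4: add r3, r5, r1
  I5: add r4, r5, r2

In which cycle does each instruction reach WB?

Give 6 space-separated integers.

Answer: 5 8 9 10 12 13

Derivation:
I0 add r5 <- r2,r5: IF@1 ID@2 stall=0 (-) EX@3 MEM@4 WB@5
I1 sub r3 <- r5,r2: IF@2 ID@3 stall=2 (RAW on I0.r5 (WB@5)) EX@6 MEM@7 WB@8
I2 add r5 <- r4,r4: IF@3 ID@6 stall=0 (-) EX@7 MEM@8 WB@9
I3 ld r4 <- r1: IF@6 ID@7 stall=0 (-) EX@8 MEM@9 WB@10
I4 add r3 <- r5,r1: IF@7 ID@8 stall=1 (RAW on I2.r5 (WB@9)) EX@10 MEM@11 WB@12
I5 add r4 <- r5,r2: IF@8 ID@10 stall=0 (-) EX@11 MEM@12 WB@13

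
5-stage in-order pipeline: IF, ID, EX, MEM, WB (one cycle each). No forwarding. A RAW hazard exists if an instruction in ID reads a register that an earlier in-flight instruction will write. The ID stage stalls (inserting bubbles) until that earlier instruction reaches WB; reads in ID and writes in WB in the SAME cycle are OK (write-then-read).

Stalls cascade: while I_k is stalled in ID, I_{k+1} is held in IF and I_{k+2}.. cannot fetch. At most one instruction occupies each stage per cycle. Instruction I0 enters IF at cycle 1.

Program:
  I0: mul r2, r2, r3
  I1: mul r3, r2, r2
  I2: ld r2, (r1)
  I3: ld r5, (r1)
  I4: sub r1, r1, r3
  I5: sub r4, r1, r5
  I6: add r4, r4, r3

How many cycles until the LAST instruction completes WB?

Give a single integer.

I0 mul r2 <- r2,r3: IF@1 ID@2 stall=0 (-) EX@3 MEM@4 WB@5
I1 mul r3 <- r2,r2: IF@2 ID@3 stall=2 (RAW on I0.r2 (WB@5)) EX@6 MEM@7 WB@8
I2 ld r2 <- r1: IF@3 ID@6 stall=0 (-) EX@7 MEM@8 WB@9
I3 ld r5 <- r1: IF@6 ID@7 stall=0 (-) EX@8 MEM@9 WB@10
I4 sub r1 <- r1,r3: IF@7 ID@8 stall=0 (-) EX@9 MEM@10 WB@11
I5 sub r4 <- r1,r5: IF@8 ID@9 stall=2 (RAW on I4.r1 (WB@11)) EX@12 MEM@13 WB@14
I6 add r4 <- r4,r3: IF@9 ID@12 stall=2 (RAW on I5.r4 (WB@14)) EX@15 MEM@16 WB@17

Answer: 17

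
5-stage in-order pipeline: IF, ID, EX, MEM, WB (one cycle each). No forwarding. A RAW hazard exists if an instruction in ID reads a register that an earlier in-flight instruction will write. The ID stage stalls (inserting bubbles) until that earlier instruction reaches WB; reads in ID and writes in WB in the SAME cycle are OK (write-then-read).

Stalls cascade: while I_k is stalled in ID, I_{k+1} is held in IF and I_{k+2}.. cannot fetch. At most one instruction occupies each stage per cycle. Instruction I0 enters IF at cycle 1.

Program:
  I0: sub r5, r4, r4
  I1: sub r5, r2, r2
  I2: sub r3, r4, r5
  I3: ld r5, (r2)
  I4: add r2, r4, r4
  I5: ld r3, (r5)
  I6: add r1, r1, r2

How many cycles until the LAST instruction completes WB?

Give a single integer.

Answer: 14

Derivation:
I0 sub r5 <- r4,r4: IF@1 ID@2 stall=0 (-) EX@3 MEM@4 WB@5
I1 sub r5 <- r2,r2: IF@2 ID@3 stall=0 (-) EX@4 MEM@5 WB@6
I2 sub r3 <- r4,r5: IF@3 ID@4 stall=2 (RAW on I1.r5 (WB@6)) EX@7 MEM@8 WB@9
I3 ld r5 <- r2: IF@4 ID@7 stall=0 (-) EX@8 MEM@9 WB@10
I4 add r2 <- r4,r4: IF@7 ID@8 stall=0 (-) EX@9 MEM@10 WB@11
I5 ld r3 <- r5: IF@8 ID@9 stall=1 (RAW on I3.r5 (WB@10)) EX@11 MEM@12 WB@13
I6 add r1 <- r1,r2: IF@9 ID@11 stall=0 (-) EX@12 MEM@13 WB@14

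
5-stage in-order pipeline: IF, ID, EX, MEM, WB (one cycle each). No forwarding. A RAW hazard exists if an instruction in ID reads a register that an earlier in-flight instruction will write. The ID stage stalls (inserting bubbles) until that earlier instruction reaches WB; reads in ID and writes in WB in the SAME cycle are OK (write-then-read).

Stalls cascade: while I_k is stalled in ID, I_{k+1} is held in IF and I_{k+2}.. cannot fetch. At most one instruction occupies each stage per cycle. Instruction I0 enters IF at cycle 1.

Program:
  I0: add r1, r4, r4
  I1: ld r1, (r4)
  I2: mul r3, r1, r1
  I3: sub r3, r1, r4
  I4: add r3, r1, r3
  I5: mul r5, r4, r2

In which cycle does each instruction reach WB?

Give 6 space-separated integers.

I0 add r1 <- r4,r4: IF@1 ID@2 stall=0 (-) EX@3 MEM@4 WB@5
I1 ld r1 <- r4: IF@2 ID@3 stall=0 (-) EX@4 MEM@5 WB@6
I2 mul r3 <- r1,r1: IF@3 ID@4 stall=2 (RAW on I1.r1 (WB@6)) EX@7 MEM@8 WB@9
I3 sub r3 <- r1,r4: IF@4 ID@7 stall=0 (-) EX@8 MEM@9 WB@10
I4 add r3 <- r1,r3: IF@7 ID@8 stall=2 (RAW on I3.r3 (WB@10)) EX@11 MEM@12 WB@13
I5 mul r5 <- r4,r2: IF@8 ID@11 stall=0 (-) EX@12 MEM@13 WB@14

Answer: 5 6 9 10 13 14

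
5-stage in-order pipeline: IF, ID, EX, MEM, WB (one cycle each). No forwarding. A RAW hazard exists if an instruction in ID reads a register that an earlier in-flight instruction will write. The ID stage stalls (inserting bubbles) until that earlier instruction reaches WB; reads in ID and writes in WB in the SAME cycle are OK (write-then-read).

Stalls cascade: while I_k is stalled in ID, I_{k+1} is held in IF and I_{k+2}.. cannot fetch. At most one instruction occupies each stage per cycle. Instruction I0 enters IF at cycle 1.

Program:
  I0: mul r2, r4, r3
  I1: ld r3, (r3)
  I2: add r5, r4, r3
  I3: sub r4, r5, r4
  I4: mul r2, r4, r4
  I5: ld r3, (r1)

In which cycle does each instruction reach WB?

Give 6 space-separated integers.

Answer: 5 6 9 12 15 16

Derivation:
I0 mul r2 <- r4,r3: IF@1 ID@2 stall=0 (-) EX@3 MEM@4 WB@5
I1 ld r3 <- r3: IF@2 ID@3 stall=0 (-) EX@4 MEM@5 WB@6
I2 add r5 <- r4,r3: IF@3 ID@4 stall=2 (RAW on I1.r3 (WB@6)) EX@7 MEM@8 WB@9
I3 sub r4 <- r5,r4: IF@4 ID@7 stall=2 (RAW on I2.r5 (WB@9)) EX@10 MEM@11 WB@12
I4 mul r2 <- r4,r4: IF@7 ID@10 stall=2 (RAW on I3.r4 (WB@12)) EX@13 MEM@14 WB@15
I5 ld r3 <- r1: IF@10 ID@13 stall=0 (-) EX@14 MEM@15 WB@16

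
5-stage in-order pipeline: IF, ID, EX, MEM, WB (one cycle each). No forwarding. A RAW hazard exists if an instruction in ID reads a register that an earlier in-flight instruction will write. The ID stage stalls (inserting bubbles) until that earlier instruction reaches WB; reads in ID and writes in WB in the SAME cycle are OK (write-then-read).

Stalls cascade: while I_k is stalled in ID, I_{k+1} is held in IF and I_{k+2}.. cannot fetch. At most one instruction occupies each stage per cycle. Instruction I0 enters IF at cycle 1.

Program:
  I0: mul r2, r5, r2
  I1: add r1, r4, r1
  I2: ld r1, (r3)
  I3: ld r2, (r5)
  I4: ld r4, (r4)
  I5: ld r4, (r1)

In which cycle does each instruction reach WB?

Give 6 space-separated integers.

I0 mul r2 <- r5,r2: IF@1 ID@2 stall=0 (-) EX@3 MEM@4 WB@5
I1 add r1 <- r4,r1: IF@2 ID@3 stall=0 (-) EX@4 MEM@5 WB@6
I2 ld r1 <- r3: IF@3 ID@4 stall=0 (-) EX@5 MEM@6 WB@7
I3 ld r2 <- r5: IF@4 ID@5 stall=0 (-) EX@6 MEM@7 WB@8
I4 ld r4 <- r4: IF@5 ID@6 stall=0 (-) EX@7 MEM@8 WB@9
I5 ld r4 <- r1: IF@6 ID@7 stall=0 (-) EX@8 MEM@9 WB@10

Answer: 5 6 7 8 9 10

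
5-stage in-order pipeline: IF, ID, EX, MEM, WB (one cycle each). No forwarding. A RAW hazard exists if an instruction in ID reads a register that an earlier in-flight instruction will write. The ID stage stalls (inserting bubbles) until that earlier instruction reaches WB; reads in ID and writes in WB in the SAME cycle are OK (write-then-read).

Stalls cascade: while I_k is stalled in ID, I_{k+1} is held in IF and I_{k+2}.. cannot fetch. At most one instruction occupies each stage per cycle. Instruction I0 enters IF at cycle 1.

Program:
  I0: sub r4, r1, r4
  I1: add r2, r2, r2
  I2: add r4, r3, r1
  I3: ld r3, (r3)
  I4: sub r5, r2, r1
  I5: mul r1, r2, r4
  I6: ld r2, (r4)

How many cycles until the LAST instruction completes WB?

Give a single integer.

I0 sub r4 <- r1,r4: IF@1 ID@2 stall=0 (-) EX@3 MEM@4 WB@5
I1 add r2 <- r2,r2: IF@2 ID@3 stall=0 (-) EX@4 MEM@5 WB@6
I2 add r4 <- r3,r1: IF@3 ID@4 stall=0 (-) EX@5 MEM@6 WB@7
I3 ld r3 <- r3: IF@4 ID@5 stall=0 (-) EX@6 MEM@7 WB@8
I4 sub r5 <- r2,r1: IF@5 ID@6 stall=0 (-) EX@7 MEM@8 WB@9
I5 mul r1 <- r2,r4: IF@6 ID@7 stall=0 (-) EX@8 MEM@9 WB@10
I6 ld r2 <- r4: IF@7 ID@8 stall=0 (-) EX@9 MEM@10 WB@11

Answer: 11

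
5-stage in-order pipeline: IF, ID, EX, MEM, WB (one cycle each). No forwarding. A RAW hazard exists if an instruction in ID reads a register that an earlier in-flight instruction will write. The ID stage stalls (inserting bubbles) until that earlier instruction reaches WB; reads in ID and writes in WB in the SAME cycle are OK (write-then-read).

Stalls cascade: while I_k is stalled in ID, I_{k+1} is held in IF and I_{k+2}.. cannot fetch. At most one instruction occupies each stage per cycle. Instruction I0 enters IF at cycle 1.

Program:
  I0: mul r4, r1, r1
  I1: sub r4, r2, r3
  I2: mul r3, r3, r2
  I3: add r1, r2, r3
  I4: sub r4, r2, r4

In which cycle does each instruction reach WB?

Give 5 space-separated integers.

I0 mul r4 <- r1,r1: IF@1 ID@2 stall=0 (-) EX@3 MEM@4 WB@5
I1 sub r4 <- r2,r3: IF@2 ID@3 stall=0 (-) EX@4 MEM@5 WB@6
I2 mul r3 <- r3,r2: IF@3 ID@4 stall=0 (-) EX@5 MEM@6 WB@7
I3 add r1 <- r2,r3: IF@4 ID@5 stall=2 (RAW on I2.r3 (WB@7)) EX@8 MEM@9 WB@10
I4 sub r4 <- r2,r4: IF@5 ID@8 stall=0 (-) EX@9 MEM@10 WB@11

Answer: 5 6 7 10 11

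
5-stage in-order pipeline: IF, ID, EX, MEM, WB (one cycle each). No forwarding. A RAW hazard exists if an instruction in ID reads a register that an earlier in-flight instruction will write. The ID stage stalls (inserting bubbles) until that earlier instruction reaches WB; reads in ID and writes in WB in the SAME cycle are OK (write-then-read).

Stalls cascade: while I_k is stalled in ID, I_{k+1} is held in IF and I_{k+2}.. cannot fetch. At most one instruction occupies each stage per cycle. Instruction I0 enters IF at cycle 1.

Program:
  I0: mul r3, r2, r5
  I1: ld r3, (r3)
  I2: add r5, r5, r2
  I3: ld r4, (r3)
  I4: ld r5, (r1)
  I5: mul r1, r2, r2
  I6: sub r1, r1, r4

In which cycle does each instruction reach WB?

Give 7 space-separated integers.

Answer: 5 8 9 11 12 13 16

Derivation:
I0 mul r3 <- r2,r5: IF@1 ID@2 stall=0 (-) EX@3 MEM@4 WB@5
I1 ld r3 <- r3: IF@2 ID@3 stall=2 (RAW on I0.r3 (WB@5)) EX@6 MEM@7 WB@8
I2 add r5 <- r5,r2: IF@3 ID@6 stall=0 (-) EX@7 MEM@8 WB@9
I3 ld r4 <- r3: IF@6 ID@7 stall=1 (RAW on I1.r3 (WB@8)) EX@9 MEM@10 WB@11
I4 ld r5 <- r1: IF@7 ID@9 stall=0 (-) EX@10 MEM@11 WB@12
I5 mul r1 <- r2,r2: IF@9 ID@10 stall=0 (-) EX@11 MEM@12 WB@13
I6 sub r1 <- r1,r4: IF@10 ID@11 stall=2 (RAW on I5.r1 (WB@13)) EX@14 MEM@15 WB@16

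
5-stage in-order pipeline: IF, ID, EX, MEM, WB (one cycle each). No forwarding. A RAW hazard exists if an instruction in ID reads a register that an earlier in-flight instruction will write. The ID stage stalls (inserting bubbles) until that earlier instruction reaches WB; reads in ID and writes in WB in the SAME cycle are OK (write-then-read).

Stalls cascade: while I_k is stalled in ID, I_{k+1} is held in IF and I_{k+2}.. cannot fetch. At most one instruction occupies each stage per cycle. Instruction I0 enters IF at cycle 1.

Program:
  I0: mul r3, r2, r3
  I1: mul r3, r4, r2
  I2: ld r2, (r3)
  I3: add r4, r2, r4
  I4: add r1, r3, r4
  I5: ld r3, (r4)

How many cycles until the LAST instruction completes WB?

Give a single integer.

I0 mul r3 <- r2,r3: IF@1 ID@2 stall=0 (-) EX@3 MEM@4 WB@5
I1 mul r3 <- r4,r2: IF@2 ID@3 stall=0 (-) EX@4 MEM@5 WB@6
I2 ld r2 <- r3: IF@3 ID@4 stall=2 (RAW on I1.r3 (WB@6)) EX@7 MEM@8 WB@9
I3 add r4 <- r2,r4: IF@4 ID@7 stall=2 (RAW on I2.r2 (WB@9)) EX@10 MEM@11 WB@12
I4 add r1 <- r3,r4: IF@7 ID@10 stall=2 (RAW on I3.r4 (WB@12)) EX@13 MEM@14 WB@15
I5 ld r3 <- r4: IF@10 ID@13 stall=0 (-) EX@14 MEM@15 WB@16

Answer: 16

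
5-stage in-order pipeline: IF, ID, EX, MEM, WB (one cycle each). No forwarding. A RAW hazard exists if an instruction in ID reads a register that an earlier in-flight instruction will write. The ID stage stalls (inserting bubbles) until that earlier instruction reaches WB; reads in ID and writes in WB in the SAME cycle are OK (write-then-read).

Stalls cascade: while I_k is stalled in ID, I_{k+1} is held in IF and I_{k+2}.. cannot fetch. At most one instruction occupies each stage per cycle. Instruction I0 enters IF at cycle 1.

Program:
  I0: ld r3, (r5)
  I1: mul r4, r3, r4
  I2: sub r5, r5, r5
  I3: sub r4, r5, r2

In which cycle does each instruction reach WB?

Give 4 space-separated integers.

Answer: 5 8 9 12

Derivation:
I0 ld r3 <- r5: IF@1 ID@2 stall=0 (-) EX@3 MEM@4 WB@5
I1 mul r4 <- r3,r4: IF@2 ID@3 stall=2 (RAW on I0.r3 (WB@5)) EX@6 MEM@7 WB@8
I2 sub r5 <- r5,r5: IF@3 ID@6 stall=0 (-) EX@7 MEM@8 WB@9
I3 sub r4 <- r5,r2: IF@6 ID@7 stall=2 (RAW on I2.r5 (WB@9)) EX@10 MEM@11 WB@12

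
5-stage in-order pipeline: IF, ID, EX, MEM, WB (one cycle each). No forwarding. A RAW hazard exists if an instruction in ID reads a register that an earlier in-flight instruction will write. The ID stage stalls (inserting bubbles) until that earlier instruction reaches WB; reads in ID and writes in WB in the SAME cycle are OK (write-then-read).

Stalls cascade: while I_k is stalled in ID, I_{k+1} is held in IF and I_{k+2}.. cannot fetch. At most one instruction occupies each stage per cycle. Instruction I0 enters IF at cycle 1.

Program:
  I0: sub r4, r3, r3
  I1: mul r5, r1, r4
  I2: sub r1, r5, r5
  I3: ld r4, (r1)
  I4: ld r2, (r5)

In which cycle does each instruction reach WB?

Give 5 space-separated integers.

Answer: 5 8 11 14 15

Derivation:
I0 sub r4 <- r3,r3: IF@1 ID@2 stall=0 (-) EX@3 MEM@4 WB@5
I1 mul r5 <- r1,r4: IF@2 ID@3 stall=2 (RAW on I0.r4 (WB@5)) EX@6 MEM@7 WB@8
I2 sub r1 <- r5,r5: IF@3 ID@6 stall=2 (RAW on I1.r5 (WB@8)) EX@9 MEM@10 WB@11
I3 ld r4 <- r1: IF@6 ID@9 stall=2 (RAW on I2.r1 (WB@11)) EX@12 MEM@13 WB@14
I4 ld r2 <- r5: IF@9 ID@12 stall=0 (-) EX@13 MEM@14 WB@15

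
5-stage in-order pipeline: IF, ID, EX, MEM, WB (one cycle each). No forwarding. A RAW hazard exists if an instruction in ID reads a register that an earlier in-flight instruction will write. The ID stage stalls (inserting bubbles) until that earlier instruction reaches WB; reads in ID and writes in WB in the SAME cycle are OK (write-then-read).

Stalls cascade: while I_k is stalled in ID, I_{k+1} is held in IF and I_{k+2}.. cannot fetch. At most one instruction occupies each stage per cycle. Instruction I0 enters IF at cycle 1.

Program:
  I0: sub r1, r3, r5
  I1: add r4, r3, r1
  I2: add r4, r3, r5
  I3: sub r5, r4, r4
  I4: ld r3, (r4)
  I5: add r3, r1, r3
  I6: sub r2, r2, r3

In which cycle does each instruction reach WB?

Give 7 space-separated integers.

Answer: 5 8 9 12 13 16 19

Derivation:
I0 sub r1 <- r3,r5: IF@1 ID@2 stall=0 (-) EX@3 MEM@4 WB@5
I1 add r4 <- r3,r1: IF@2 ID@3 stall=2 (RAW on I0.r1 (WB@5)) EX@6 MEM@7 WB@8
I2 add r4 <- r3,r5: IF@3 ID@6 stall=0 (-) EX@7 MEM@8 WB@9
I3 sub r5 <- r4,r4: IF@6 ID@7 stall=2 (RAW on I2.r4 (WB@9)) EX@10 MEM@11 WB@12
I4 ld r3 <- r4: IF@7 ID@10 stall=0 (-) EX@11 MEM@12 WB@13
I5 add r3 <- r1,r3: IF@10 ID@11 stall=2 (RAW on I4.r3 (WB@13)) EX@14 MEM@15 WB@16
I6 sub r2 <- r2,r3: IF@11 ID@14 stall=2 (RAW on I5.r3 (WB@16)) EX@17 MEM@18 WB@19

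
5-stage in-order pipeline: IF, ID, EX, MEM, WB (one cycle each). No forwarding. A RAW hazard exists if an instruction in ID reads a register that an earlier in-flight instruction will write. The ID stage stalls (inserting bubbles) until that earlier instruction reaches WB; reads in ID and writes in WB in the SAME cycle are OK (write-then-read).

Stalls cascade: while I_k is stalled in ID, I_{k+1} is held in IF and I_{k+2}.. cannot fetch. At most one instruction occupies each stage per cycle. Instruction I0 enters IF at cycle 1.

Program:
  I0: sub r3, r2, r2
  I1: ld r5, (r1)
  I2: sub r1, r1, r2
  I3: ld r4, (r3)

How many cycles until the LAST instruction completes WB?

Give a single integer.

Answer: 8

Derivation:
I0 sub r3 <- r2,r2: IF@1 ID@2 stall=0 (-) EX@3 MEM@4 WB@5
I1 ld r5 <- r1: IF@2 ID@3 stall=0 (-) EX@4 MEM@5 WB@6
I2 sub r1 <- r1,r2: IF@3 ID@4 stall=0 (-) EX@5 MEM@6 WB@7
I3 ld r4 <- r3: IF@4 ID@5 stall=0 (-) EX@6 MEM@7 WB@8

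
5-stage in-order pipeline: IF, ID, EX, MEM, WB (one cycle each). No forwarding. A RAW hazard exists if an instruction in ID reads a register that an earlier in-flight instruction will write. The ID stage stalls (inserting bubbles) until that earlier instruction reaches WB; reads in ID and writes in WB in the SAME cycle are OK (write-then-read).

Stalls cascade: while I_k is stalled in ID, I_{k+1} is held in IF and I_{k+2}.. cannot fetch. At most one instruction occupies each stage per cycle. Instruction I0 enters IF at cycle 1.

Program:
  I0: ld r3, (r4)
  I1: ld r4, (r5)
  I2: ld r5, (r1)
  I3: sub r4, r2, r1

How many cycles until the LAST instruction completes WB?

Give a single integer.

Answer: 8

Derivation:
I0 ld r3 <- r4: IF@1 ID@2 stall=0 (-) EX@3 MEM@4 WB@5
I1 ld r4 <- r5: IF@2 ID@3 stall=0 (-) EX@4 MEM@5 WB@6
I2 ld r5 <- r1: IF@3 ID@4 stall=0 (-) EX@5 MEM@6 WB@7
I3 sub r4 <- r2,r1: IF@4 ID@5 stall=0 (-) EX@6 MEM@7 WB@8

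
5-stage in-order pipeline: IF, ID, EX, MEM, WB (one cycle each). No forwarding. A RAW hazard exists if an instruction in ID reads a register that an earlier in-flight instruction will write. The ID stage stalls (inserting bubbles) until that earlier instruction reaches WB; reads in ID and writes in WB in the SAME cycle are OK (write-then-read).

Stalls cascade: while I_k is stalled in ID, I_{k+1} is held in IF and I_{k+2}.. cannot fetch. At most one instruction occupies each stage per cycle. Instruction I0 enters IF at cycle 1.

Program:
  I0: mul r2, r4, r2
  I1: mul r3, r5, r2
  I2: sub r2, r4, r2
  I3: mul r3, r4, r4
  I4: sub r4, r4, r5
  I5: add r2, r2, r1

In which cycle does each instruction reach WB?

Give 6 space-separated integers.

I0 mul r2 <- r4,r2: IF@1 ID@2 stall=0 (-) EX@3 MEM@4 WB@5
I1 mul r3 <- r5,r2: IF@2 ID@3 stall=2 (RAW on I0.r2 (WB@5)) EX@6 MEM@7 WB@8
I2 sub r2 <- r4,r2: IF@3 ID@6 stall=0 (-) EX@7 MEM@8 WB@9
I3 mul r3 <- r4,r4: IF@6 ID@7 stall=0 (-) EX@8 MEM@9 WB@10
I4 sub r4 <- r4,r5: IF@7 ID@8 stall=0 (-) EX@9 MEM@10 WB@11
I5 add r2 <- r2,r1: IF@8 ID@9 stall=0 (-) EX@10 MEM@11 WB@12

Answer: 5 8 9 10 11 12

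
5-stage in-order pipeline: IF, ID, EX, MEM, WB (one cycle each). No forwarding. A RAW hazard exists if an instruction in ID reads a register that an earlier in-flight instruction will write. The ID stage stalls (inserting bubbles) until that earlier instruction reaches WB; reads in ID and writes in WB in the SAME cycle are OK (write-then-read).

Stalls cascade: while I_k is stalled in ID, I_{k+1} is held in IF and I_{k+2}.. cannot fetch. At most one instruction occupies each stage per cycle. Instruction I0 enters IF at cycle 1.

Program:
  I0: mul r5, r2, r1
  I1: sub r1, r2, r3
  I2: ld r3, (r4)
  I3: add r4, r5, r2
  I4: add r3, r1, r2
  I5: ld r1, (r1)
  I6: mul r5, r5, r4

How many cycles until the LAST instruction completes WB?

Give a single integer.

I0 mul r5 <- r2,r1: IF@1 ID@2 stall=0 (-) EX@3 MEM@4 WB@5
I1 sub r1 <- r2,r3: IF@2 ID@3 stall=0 (-) EX@4 MEM@5 WB@6
I2 ld r3 <- r4: IF@3 ID@4 stall=0 (-) EX@5 MEM@6 WB@7
I3 add r4 <- r5,r2: IF@4 ID@5 stall=0 (-) EX@6 MEM@7 WB@8
I4 add r3 <- r1,r2: IF@5 ID@6 stall=0 (-) EX@7 MEM@8 WB@9
I5 ld r1 <- r1: IF@6 ID@7 stall=0 (-) EX@8 MEM@9 WB@10
I6 mul r5 <- r5,r4: IF@7 ID@8 stall=0 (-) EX@9 MEM@10 WB@11

Answer: 11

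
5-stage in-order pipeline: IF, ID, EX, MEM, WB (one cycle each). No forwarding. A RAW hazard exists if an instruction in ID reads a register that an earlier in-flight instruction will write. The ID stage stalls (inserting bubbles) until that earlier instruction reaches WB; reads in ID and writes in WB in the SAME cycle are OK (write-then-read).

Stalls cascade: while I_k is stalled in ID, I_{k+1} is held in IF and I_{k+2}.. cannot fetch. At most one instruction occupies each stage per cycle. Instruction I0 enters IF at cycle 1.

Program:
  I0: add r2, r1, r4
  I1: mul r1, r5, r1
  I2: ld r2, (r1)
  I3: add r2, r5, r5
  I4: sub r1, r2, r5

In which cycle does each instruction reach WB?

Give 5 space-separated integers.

I0 add r2 <- r1,r4: IF@1 ID@2 stall=0 (-) EX@3 MEM@4 WB@5
I1 mul r1 <- r5,r1: IF@2 ID@3 stall=0 (-) EX@4 MEM@5 WB@6
I2 ld r2 <- r1: IF@3 ID@4 stall=2 (RAW on I1.r1 (WB@6)) EX@7 MEM@8 WB@9
I3 add r2 <- r5,r5: IF@4 ID@7 stall=0 (-) EX@8 MEM@9 WB@10
I4 sub r1 <- r2,r5: IF@7 ID@8 stall=2 (RAW on I3.r2 (WB@10)) EX@11 MEM@12 WB@13

Answer: 5 6 9 10 13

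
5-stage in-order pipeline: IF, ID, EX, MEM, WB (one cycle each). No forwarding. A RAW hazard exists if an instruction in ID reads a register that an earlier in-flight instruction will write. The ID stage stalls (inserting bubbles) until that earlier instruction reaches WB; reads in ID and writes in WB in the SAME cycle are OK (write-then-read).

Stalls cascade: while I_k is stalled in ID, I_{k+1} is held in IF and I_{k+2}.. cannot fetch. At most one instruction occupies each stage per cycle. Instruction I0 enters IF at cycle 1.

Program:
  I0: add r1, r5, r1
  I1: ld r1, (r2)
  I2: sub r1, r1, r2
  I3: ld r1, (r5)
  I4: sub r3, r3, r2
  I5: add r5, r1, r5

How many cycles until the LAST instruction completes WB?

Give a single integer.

Answer: 13

Derivation:
I0 add r1 <- r5,r1: IF@1 ID@2 stall=0 (-) EX@3 MEM@4 WB@5
I1 ld r1 <- r2: IF@2 ID@3 stall=0 (-) EX@4 MEM@5 WB@6
I2 sub r1 <- r1,r2: IF@3 ID@4 stall=2 (RAW on I1.r1 (WB@6)) EX@7 MEM@8 WB@9
I3 ld r1 <- r5: IF@4 ID@7 stall=0 (-) EX@8 MEM@9 WB@10
I4 sub r3 <- r3,r2: IF@7 ID@8 stall=0 (-) EX@9 MEM@10 WB@11
I5 add r5 <- r1,r5: IF@8 ID@9 stall=1 (RAW on I3.r1 (WB@10)) EX@11 MEM@12 WB@13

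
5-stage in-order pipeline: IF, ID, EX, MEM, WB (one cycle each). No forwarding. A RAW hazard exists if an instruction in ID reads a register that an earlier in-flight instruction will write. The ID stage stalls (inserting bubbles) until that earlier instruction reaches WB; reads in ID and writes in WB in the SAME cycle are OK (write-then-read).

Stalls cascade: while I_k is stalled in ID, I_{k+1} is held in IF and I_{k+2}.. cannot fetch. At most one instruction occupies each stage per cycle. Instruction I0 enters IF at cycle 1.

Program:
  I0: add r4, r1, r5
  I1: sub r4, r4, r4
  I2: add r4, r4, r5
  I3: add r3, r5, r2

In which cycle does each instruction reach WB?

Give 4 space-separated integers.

Answer: 5 8 11 12

Derivation:
I0 add r4 <- r1,r5: IF@1 ID@2 stall=0 (-) EX@3 MEM@4 WB@5
I1 sub r4 <- r4,r4: IF@2 ID@3 stall=2 (RAW on I0.r4 (WB@5)) EX@6 MEM@7 WB@8
I2 add r4 <- r4,r5: IF@3 ID@6 stall=2 (RAW on I1.r4 (WB@8)) EX@9 MEM@10 WB@11
I3 add r3 <- r5,r2: IF@6 ID@9 stall=0 (-) EX@10 MEM@11 WB@12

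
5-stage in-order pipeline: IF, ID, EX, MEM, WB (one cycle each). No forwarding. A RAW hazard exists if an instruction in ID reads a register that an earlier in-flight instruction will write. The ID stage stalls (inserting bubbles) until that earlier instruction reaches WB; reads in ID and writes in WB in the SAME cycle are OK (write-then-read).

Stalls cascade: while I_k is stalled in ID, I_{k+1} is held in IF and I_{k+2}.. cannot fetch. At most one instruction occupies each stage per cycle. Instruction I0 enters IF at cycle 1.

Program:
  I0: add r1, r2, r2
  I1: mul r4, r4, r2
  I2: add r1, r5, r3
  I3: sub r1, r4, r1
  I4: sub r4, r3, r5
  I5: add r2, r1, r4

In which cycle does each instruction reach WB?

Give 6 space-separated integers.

I0 add r1 <- r2,r2: IF@1 ID@2 stall=0 (-) EX@3 MEM@4 WB@5
I1 mul r4 <- r4,r2: IF@2 ID@3 stall=0 (-) EX@4 MEM@5 WB@6
I2 add r1 <- r5,r3: IF@3 ID@4 stall=0 (-) EX@5 MEM@6 WB@7
I3 sub r1 <- r4,r1: IF@4 ID@5 stall=2 (RAW on I2.r1 (WB@7)) EX@8 MEM@9 WB@10
I4 sub r4 <- r3,r5: IF@5 ID@8 stall=0 (-) EX@9 MEM@10 WB@11
I5 add r2 <- r1,r4: IF@8 ID@9 stall=2 (RAW on I4.r4 (WB@11)) EX@12 MEM@13 WB@14

Answer: 5 6 7 10 11 14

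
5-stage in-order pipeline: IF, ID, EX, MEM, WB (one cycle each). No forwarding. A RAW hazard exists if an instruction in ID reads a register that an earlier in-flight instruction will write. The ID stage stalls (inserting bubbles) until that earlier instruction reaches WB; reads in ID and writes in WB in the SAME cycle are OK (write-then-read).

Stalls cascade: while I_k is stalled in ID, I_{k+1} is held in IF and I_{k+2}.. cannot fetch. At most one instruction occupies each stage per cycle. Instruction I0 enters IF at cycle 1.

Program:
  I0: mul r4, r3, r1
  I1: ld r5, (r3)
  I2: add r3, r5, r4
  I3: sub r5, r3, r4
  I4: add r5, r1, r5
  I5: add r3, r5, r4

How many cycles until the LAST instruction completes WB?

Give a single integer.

I0 mul r4 <- r3,r1: IF@1 ID@2 stall=0 (-) EX@3 MEM@4 WB@5
I1 ld r5 <- r3: IF@2 ID@3 stall=0 (-) EX@4 MEM@5 WB@6
I2 add r3 <- r5,r4: IF@3 ID@4 stall=2 (RAW on I1.r5 (WB@6)) EX@7 MEM@8 WB@9
I3 sub r5 <- r3,r4: IF@4 ID@7 stall=2 (RAW on I2.r3 (WB@9)) EX@10 MEM@11 WB@12
I4 add r5 <- r1,r5: IF@7 ID@10 stall=2 (RAW on I3.r5 (WB@12)) EX@13 MEM@14 WB@15
I5 add r3 <- r5,r4: IF@10 ID@13 stall=2 (RAW on I4.r5 (WB@15)) EX@16 MEM@17 WB@18

Answer: 18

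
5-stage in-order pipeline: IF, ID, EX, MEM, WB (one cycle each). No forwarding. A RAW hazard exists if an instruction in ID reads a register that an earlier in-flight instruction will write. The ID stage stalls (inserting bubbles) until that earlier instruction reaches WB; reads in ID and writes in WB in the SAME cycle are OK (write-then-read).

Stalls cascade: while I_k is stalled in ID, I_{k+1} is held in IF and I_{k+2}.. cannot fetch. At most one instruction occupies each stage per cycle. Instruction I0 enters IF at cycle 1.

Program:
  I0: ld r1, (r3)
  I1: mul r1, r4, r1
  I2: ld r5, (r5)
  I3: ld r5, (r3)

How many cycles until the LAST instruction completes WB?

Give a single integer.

Answer: 10

Derivation:
I0 ld r1 <- r3: IF@1 ID@2 stall=0 (-) EX@3 MEM@4 WB@5
I1 mul r1 <- r4,r1: IF@2 ID@3 stall=2 (RAW on I0.r1 (WB@5)) EX@6 MEM@7 WB@8
I2 ld r5 <- r5: IF@3 ID@6 stall=0 (-) EX@7 MEM@8 WB@9
I3 ld r5 <- r3: IF@6 ID@7 stall=0 (-) EX@8 MEM@9 WB@10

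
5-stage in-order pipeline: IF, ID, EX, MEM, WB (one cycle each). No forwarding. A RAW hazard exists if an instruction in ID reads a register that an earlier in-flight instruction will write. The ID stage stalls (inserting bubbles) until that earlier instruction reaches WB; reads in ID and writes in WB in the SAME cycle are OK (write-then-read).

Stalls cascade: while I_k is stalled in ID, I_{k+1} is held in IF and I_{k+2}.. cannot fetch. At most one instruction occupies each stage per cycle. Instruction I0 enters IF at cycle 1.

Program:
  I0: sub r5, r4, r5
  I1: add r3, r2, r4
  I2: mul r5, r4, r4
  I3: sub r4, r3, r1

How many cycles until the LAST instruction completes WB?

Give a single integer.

Answer: 9

Derivation:
I0 sub r5 <- r4,r5: IF@1 ID@2 stall=0 (-) EX@3 MEM@4 WB@5
I1 add r3 <- r2,r4: IF@2 ID@3 stall=0 (-) EX@4 MEM@5 WB@6
I2 mul r5 <- r4,r4: IF@3 ID@4 stall=0 (-) EX@5 MEM@6 WB@7
I3 sub r4 <- r3,r1: IF@4 ID@5 stall=1 (RAW on I1.r3 (WB@6)) EX@7 MEM@8 WB@9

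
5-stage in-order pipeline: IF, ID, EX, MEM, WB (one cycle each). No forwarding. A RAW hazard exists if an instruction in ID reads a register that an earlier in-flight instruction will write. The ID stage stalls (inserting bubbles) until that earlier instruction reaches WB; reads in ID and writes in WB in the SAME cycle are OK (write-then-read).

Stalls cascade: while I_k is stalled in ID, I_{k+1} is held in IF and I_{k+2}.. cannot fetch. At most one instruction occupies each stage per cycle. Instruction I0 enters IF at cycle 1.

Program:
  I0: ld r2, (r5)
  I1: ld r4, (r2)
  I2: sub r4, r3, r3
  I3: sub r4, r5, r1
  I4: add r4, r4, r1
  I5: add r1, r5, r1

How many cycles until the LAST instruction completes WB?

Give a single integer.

Answer: 14

Derivation:
I0 ld r2 <- r5: IF@1 ID@2 stall=0 (-) EX@3 MEM@4 WB@5
I1 ld r4 <- r2: IF@2 ID@3 stall=2 (RAW on I0.r2 (WB@5)) EX@6 MEM@7 WB@8
I2 sub r4 <- r3,r3: IF@3 ID@6 stall=0 (-) EX@7 MEM@8 WB@9
I3 sub r4 <- r5,r1: IF@6 ID@7 stall=0 (-) EX@8 MEM@9 WB@10
I4 add r4 <- r4,r1: IF@7 ID@8 stall=2 (RAW on I3.r4 (WB@10)) EX@11 MEM@12 WB@13
I5 add r1 <- r5,r1: IF@8 ID@11 stall=0 (-) EX@12 MEM@13 WB@14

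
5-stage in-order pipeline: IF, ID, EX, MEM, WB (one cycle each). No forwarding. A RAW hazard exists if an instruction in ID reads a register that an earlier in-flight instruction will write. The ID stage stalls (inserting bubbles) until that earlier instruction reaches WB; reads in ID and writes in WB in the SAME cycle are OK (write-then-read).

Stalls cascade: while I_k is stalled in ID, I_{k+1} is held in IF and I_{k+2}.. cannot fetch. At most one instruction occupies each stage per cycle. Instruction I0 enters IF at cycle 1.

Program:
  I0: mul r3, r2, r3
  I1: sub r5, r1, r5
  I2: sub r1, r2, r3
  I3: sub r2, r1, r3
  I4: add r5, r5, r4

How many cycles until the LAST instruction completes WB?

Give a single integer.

I0 mul r3 <- r2,r3: IF@1 ID@2 stall=0 (-) EX@3 MEM@4 WB@5
I1 sub r5 <- r1,r5: IF@2 ID@3 stall=0 (-) EX@4 MEM@5 WB@6
I2 sub r1 <- r2,r3: IF@3 ID@4 stall=1 (RAW on I0.r3 (WB@5)) EX@6 MEM@7 WB@8
I3 sub r2 <- r1,r3: IF@4 ID@6 stall=2 (RAW on I2.r1 (WB@8)) EX@9 MEM@10 WB@11
I4 add r5 <- r5,r4: IF@6 ID@9 stall=0 (-) EX@10 MEM@11 WB@12

Answer: 12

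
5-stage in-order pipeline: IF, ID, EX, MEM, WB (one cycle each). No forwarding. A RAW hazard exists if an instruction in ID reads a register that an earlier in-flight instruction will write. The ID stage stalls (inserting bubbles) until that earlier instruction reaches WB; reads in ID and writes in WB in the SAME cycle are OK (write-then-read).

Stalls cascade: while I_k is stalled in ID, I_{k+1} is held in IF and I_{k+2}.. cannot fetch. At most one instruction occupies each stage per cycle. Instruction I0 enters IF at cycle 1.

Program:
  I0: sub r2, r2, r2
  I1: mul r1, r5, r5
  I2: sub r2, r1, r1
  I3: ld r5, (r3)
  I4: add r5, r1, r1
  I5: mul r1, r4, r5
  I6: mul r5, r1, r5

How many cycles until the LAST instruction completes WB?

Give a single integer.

I0 sub r2 <- r2,r2: IF@1 ID@2 stall=0 (-) EX@3 MEM@4 WB@5
I1 mul r1 <- r5,r5: IF@2 ID@3 stall=0 (-) EX@4 MEM@5 WB@6
I2 sub r2 <- r1,r1: IF@3 ID@4 stall=2 (RAW on I1.r1 (WB@6)) EX@7 MEM@8 WB@9
I3 ld r5 <- r3: IF@4 ID@7 stall=0 (-) EX@8 MEM@9 WB@10
I4 add r5 <- r1,r1: IF@7 ID@8 stall=0 (-) EX@9 MEM@10 WB@11
I5 mul r1 <- r4,r5: IF@8 ID@9 stall=2 (RAW on I4.r5 (WB@11)) EX@12 MEM@13 WB@14
I6 mul r5 <- r1,r5: IF@9 ID@12 stall=2 (RAW on I5.r1 (WB@14)) EX@15 MEM@16 WB@17

Answer: 17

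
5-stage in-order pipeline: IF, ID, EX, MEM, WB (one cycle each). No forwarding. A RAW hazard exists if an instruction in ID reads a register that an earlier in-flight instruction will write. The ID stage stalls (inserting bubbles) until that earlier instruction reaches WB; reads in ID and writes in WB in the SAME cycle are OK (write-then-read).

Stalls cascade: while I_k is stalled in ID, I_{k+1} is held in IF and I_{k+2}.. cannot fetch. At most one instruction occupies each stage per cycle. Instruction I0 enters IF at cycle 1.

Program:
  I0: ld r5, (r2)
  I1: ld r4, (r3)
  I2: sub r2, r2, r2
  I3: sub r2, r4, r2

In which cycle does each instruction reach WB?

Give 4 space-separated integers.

I0 ld r5 <- r2: IF@1 ID@2 stall=0 (-) EX@3 MEM@4 WB@5
I1 ld r4 <- r3: IF@2 ID@3 stall=0 (-) EX@4 MEM@5 WB@6
I2 sub r2 <- r2,r2: IF@3 ID@4 stall=0 (-) EX@5 MEM@6 WB@7
I3 sub r2 <- r4,r2: IF@4 ID@5 stall=2 (RAW on I2.r2 (WB@7)) EX@8 MEM@9 WB@10

Answer: 5 6 7 10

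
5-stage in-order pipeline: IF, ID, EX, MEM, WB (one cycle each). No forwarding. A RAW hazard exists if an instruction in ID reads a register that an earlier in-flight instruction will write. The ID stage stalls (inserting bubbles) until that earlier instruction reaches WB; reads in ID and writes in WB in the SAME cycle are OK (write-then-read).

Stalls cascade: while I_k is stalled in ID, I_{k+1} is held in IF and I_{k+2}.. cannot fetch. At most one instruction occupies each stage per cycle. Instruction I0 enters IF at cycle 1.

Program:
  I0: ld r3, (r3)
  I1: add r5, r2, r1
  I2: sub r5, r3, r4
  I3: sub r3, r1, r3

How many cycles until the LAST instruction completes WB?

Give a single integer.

Answer: 9

Derivation:
I0 ld r3 <- r3: IF@1 ID@2 stall=0 (-) EX@3 MEM@4 WB@5
I1 add r5 <- r2,r1: IF@2 ID@3 stall=0 (-) EX@4 MEM@5 WB@6
I2 sub r5 <- r3,r4: IF@3 ID@4 stall=1 (RAW on I0.r3 (WB@5)) EX@6 MEM@7 WB@8
I3 sub r3 <- r1,r3: IF@4 ID@6 stall=0 (-) EX@7 MEM@8 WB@9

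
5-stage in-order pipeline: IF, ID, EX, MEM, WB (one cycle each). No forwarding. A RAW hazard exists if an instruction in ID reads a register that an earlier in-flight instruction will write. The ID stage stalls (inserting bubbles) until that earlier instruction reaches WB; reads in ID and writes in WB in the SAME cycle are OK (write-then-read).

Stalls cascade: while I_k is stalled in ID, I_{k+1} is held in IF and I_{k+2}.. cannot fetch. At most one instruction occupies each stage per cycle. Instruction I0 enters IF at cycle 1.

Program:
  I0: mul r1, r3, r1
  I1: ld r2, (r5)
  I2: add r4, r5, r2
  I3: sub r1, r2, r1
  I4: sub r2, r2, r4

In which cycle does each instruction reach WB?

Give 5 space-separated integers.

I0 mul r1 <- r3,r1: IF@1 ID@2 stall=0 (-) EX@3 MEM@4 WB@5
I1 ld r2 <- r5: IF@2 ID@3 stall=0 (-) EX@4 MEM@5 WB@6
I2 add r4 <- r5,r2: IF@3 ID@4 stall=2 (RAW on I1.r2 (WB@6)) EX@7 MEM@8 WB@9
I3 sub r1 <- r2,r1: IF@4 ID@7 stall=0 (-) EX@8 MEM@9 WB@10
I4 sub r2 <- r2,r4: IF@7 ID@8 stall=1 (RAW on I2.r4 (WB@9)) EX@10 MEM@11 WB@12

Answer: 5 6 9 10 12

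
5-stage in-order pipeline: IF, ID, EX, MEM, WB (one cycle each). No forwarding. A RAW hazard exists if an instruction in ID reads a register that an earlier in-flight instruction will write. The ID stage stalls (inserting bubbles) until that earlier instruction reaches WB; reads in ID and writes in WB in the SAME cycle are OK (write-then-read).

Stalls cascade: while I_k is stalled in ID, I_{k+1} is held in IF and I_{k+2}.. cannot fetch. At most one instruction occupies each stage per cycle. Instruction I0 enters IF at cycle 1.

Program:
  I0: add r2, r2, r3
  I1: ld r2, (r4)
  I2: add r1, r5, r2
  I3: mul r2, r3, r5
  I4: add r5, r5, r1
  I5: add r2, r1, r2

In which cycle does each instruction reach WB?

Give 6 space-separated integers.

Answer: 5 6 9 10 12 13

Derivation:
I0 add r2 <- r2,r3: IF@1 ID@2 stall=0 (-) EX@3 MEM@4 WB@5
I1 ld r2 <- r4: IF@2 ID@3 stall=0 (-) EX@4 MEM@5 WB@6
I2 add r1 <- r5,r2: IF@3 ID@4 stall=2 (RAW on I1.r2 (WB@6)) EX@7 MEM@8 WB@9
I3 mul r2 <- r3,r5: IF@4 ID@7 stall=0 (-) EX@8 MEM@9 WB@10
I4 add r5 <- r5,r1: IF@7 ID@8 stall=1 (RAW on I2.r1 (WB@9)) EX@10 MEM@11 WB@12
I5 add r2 <- r1,r2: IF@8 ID@10 stall=0 (-) EX@11 MEM@12 WB@13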